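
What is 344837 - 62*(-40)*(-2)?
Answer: 339877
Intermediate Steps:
344837 - 62*(-40)*(-2) = 344837 - (-2480)*(-2) = 344837 - 1*4960 = 344837 - 4960 = 339877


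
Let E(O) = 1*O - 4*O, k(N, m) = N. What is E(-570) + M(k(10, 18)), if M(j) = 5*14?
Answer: 1780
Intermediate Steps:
M(j) = 70
E(O) = -3*O (E(O) = O - 4*O = -3*O)
E(-570) + M(k(10, 18)) = -3*(-570) + 70 = 1710 + 70 = 1780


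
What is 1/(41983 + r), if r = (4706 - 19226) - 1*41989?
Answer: -1/14526 ≈ -6.8842e-5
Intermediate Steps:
r = -56509 (r = -14520 - 41989 = -56509)
1/(41983 + r) = 1/(41983 - 56509) = 1/(-14526) = -1/14526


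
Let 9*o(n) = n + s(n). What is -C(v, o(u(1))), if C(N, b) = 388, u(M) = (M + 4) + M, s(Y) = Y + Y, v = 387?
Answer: -388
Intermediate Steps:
s(Y) = 2*Y
u(M) = 4 + 2*M (u(M) = (4 + M) + M = 4 + 2*M)
o(n) = n/3 (o(n) = (n + 2*n)/9 = (3*n)/9 = n/3)
-C(v, o(u(1))) = -1*388 = -388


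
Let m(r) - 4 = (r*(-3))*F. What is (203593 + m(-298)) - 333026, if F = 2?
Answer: -127641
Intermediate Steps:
m(r) = 4 - 6*r (m(r) = 4 + (r*(-3))*2 = 4 - 3*r*2 = 4 - 6*r)
(203593 + m(-298)) - 333026 = (203593 + (4 - 6*(-298))) - 333026 = (203593 + (4 + 1788)) - 333026 = (203593 + 1792) - 333026 = 205385 - 333026 = -127641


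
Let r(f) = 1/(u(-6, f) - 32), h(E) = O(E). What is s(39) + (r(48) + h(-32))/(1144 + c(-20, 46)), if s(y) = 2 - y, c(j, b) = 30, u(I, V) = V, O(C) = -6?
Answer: -695103/18784 ≈ -37.005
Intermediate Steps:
h(E) = -6
r(f) = 1/(-32 + f) (r(f) = 1/(f - 32) = 1/(-32 + f))
s(39) + (r(48) + h(-32))/(1144 + c(-20, 46)) = (2 - 1*39) + (1/(-32 + 48) - 6)/(1144 + 30) = (2 - 39) + (1/16 - 6)/1174 = -37 + (1/16 - 6)*(1/1174) = -37 - 95/16*1/1174 = -37 - 95/18784 = -695103/18784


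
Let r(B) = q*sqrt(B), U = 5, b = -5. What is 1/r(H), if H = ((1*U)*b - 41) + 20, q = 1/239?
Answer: -239*I*sqrt(46)/46 ≈ -35.239*I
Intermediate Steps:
q = 1/239 ≈ 0.0041841
H = -46 (H = ((1*5)*(-5) - 41) + 20 = (5*(-5) - 41) + 20 = (-25 - 41) + 20 = -66 + 20 = -46)
r(B) = sqrt(B)/239
1/r(H) = 1/(sqrt(-46)/239) = 1/((I*sqrt(46))/239) = 1/(I*sqrt(46)/239) = -239*I*sqrt(46)/46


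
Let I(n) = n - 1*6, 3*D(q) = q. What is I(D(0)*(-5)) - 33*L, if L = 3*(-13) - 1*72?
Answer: 3657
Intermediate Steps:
D(q) = q/3
I(n) = -6 + n (I(n) = n - 6 = -6 + n)
L = -111 (L = -39 - 72 = -111)
I(D(0)*(-5)) - 33*L = (-6 + ((1/3)*0)*(-5)) - 33*(-111) = (-6 + 0*(-5)) + 3663 = (-6 + 0) + 3663 = -6 + 3663 = 3657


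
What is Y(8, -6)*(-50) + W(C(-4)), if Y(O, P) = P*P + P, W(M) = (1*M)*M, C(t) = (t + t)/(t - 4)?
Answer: -1499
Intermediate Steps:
C(t) = 2*t/(-4 + t) (C(t) = (2*t)/(-4 + t) = 2*t/(-4 + t))
W(M) = M² (W(M) = M*M = M²)
Y(O, P) = P + P² (Y(O, P) = P² + P = P + P²)
Y(8, -6)*(-50) + W(C(-4)) = -6*(1 - 6)*(-50) + (2*(-4)/(-4 - 4))² = -6*(-5)*(-50) + (2*(-4)/(-8))² = 30*(-50) + (2*(-4)*(-⅛))² = -1500 + 1² = -1500 + 1 = -1499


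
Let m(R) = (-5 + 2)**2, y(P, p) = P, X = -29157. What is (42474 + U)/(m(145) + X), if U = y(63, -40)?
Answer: -14179/9716 ≈ -1.4593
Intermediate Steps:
U = 63
m(R) = 9 (m(R) = (-3)**2 = 9)
(42474 + U)/(m(145) + X) = (42474 + 63)/(9 - 29157) = 42537/(-29148) = 42537*(-1/29148) = -14179/9716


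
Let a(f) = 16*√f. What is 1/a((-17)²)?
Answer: 1/272 ≈ 0.0036765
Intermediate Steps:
1/a((-17)²) = 1/(16*√((-17)²)) = 1/(16*√289) = 1/(16*17) = 1/272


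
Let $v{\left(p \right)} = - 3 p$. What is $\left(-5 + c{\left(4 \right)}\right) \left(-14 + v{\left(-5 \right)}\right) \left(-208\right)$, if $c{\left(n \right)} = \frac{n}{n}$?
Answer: $832$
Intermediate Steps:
$c{\left(n \right)} = 1$
$\left(-5 + c{\left(4 \right)}\right) \left(-14 + v{\left(-5 \right)}\right) \left(-208\right) = \left(-5 + 1\right) \left(-14 - -15\right) \left(-208\right) = - 4 \left(-14 + 15\right) \left(-208\right) = \left(-4\right) 1 \left(-208\right) = \left(-4\right) \left(-208\right) = 832$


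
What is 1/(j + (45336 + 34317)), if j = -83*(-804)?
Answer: 1/146385 ≈ 6.8313e-6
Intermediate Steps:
j = 66732
1/(j + (45336 + 34317)) = 1/(66732 + (45336 + 34317)) = 1/(66732 + 79653) = 1/146385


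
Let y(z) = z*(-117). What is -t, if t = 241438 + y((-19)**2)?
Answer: -199201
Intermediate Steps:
y(z) = -117*z
t = 199201 (t = 241438 - 117*(-19)**2 = 241438 - 117*361 = 241438 - 42237 = 199201)
-t = -1*199201 = -199201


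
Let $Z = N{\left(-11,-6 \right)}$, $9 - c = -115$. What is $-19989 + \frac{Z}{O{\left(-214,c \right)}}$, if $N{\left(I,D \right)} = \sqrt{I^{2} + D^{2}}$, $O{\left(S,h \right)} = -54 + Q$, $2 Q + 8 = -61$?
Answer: $-19989 - \frac{2 \sqrt{157}}{177} \approx -19989.0$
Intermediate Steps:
$c = 124$ ($c = 9 - -115 = 9 + 115 = 124$)
$Q = - \frac{69}{2}$ ($Q = -4 + \frac{1}{2} \left(-61\right) = -4 - \frac{61}{2} = - \frac{69}{2} \approx -34.5$)
$O{\left(S,h \right)} = - \frac{177}{2}$ ($O{\left(S,h \right)} = -54 - \frac{69}{2} = - \frac{177}{2}$)
$N{\left(I,D \right)} = \sqrt{D^{2} + I^{2}}$
$Z = \sqrt{157}$ ($Z = \sqrt{\left(-6\right)^{2} + \left(-11\right)^{2}} = \sqrt{36 + 121} = \sqrt{157} \approx 12.53$)
$-19989 + \frac{Z}{O{\left(-214,c \right)}} = -19989 + \frac{\sqrt{157}}{- \frac{177}{2}} = -19989 + \sqrt{157} \left(- \frac{2}{177}\right) = -19989 - \frac{2 \sqrt{157}}{177}$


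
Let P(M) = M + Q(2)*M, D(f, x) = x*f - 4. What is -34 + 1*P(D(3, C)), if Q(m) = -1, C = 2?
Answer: -34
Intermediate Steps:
D(f, x) = -4 + f*x (D(f, x) = f*x - 4 = -4 + f*x)
P(M) = 0 (P(M) = M - M = 0)
-34 + 1*P(D(3, C)) = -34 + 1*0 = -34 + 0 = -34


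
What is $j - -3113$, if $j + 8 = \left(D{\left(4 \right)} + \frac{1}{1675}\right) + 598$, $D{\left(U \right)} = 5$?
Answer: $\frac{6210901}{1675} \approx 3708.0$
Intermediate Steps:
$j = \frac{996626}{1675}$ ($j = -8 + \left(\left(5 + \frac{1}{1675}\right) + 598\right) = -8 + \left(\frac{8376}{1675} + 598\right) = -8 + \frac{1010026}{1675} = \frac{996626}{1675} \approx 595.0$)
$j - -3113 = \frac{996626}{1675} - -3113 = \frac{996626}{1675} + 3113 = \frac{6210901}{1675}$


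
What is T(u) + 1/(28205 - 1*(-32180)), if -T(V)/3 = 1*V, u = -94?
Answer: 17028571/60385 ≈ 282.00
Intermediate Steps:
T(V) = -3*V
T(u) + 1/(28205 - 1*(-32180)) = -3*(-94) + 1/(28205 - 1*(-32180)) = 282 + 1/(28205 + 32180) = 282 + 1/60385 = 17028571/60385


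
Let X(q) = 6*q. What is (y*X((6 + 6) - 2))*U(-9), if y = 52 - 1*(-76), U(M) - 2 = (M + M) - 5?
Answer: -161280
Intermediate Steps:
U(M) = -3 + 2*M (U(M) = 2 + ((M + M) - 5) = 2 + (2*M - 5) = 2 + (-5 + 2*M) = -3 + 2*M)
y = 128 (y = 52 + 76 = 128)
(y*X((6 + 6) - 2))*U(-9) = (128*(6*((6 + 6) - 2)))*(-3 + 2*(-9)) = (128*(6*(12 - 2)))*(-3 - 18) = (128*(6*10))*(-21) = (128*60)*(-21) = 7680*(-21) = -161280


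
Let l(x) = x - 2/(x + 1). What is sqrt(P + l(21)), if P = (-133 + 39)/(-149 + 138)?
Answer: 18*sqrt(11)/11 ≈ 5.4272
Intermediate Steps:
l(x) = x - 2/(1 + x)
P = 94/11 (P = -94/(-11) = -94*(-1/11) = 94/11 ≈ 8.5455)
sqrt(P + l(21)) = sqrt(94/11 + (-2 + 21 + 21**2)/(1 + 21)) = sqrt(94/11 + (-2 + 21 + 441)/22) = sqrt(94/11 + (1/22)*460) = sqrt(94/11 + 230/11) = sqrt(324/11) = 18*sqrt(11)/11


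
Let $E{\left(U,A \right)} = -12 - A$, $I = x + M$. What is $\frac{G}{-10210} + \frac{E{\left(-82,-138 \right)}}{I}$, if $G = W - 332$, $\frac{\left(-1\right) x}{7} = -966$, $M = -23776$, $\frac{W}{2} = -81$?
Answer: $\frac{1779614}{43428235} \approx 0.040978$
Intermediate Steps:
$W = -162$ ($W = 2 \left(-81\right) = -162$)
$x = 6762$ ($x = \left(-7\right) \left(-966\right) = 6762$)
$G = -494$ ($G = -162 - 332 = -494$)
$I = -17014$ ($I = 6762 - 23776 = -17014$)
$\frac{G}{-10210} + \frac{E{\left(-82,-138 \right)}}{I} = - \frac{494}{-10210} + \frac{-12 - -138}{-17014} = \left(-494\right) \left(- \frac{1}{10210}\right) + \left(-12 + 138\right) \left(- \frac{1}{17014}\right) = \frac{247}{5105} + 126 \left(- \frac{1}{17014}\right) = \frac{247}{5105} - \frac{63}{8507} = \frac{1779614}{43428235}$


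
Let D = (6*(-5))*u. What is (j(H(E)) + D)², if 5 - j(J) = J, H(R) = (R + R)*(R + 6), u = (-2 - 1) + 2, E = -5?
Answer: 2025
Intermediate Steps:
u = -1 (u = -3 + 2 = -1)
H(R) = 2*R*(6 + R) (H(R) = (2*R)*(6 + R) = 2*R*(6 + R))
j(J) = 5 - J
D = 30 (D = (6*(-5))*(-1) = -30*(-1) = 30)
(j(H(E)) + D)² = ((5 - 2*(-5)*(6 - 5)) + 30)² = ((5 - 2*(-5)) + 30)² = ((5 - 1*(-10)) + 30)² = ((5 + 10) + 30)² = (15 + 30)² = 45² = 2025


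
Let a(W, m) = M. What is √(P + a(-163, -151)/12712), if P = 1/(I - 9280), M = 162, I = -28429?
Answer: √3727333019977/17119886 ≈ 0.11277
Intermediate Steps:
a(W, m) = 162
P = -1/37709 (P = 1/(-28429 - 9280) = 1/(-37709) = -1/37709 ≈ -2.6519e-5)
√(P + a(-163, -151)/12712) = √(-1/37709 + 162/12712) = √(-1/37709 + 162*(1/12712)) = √(-1/37709 + 81/6356) = √(435439/34239772) = √3727333019977/17119886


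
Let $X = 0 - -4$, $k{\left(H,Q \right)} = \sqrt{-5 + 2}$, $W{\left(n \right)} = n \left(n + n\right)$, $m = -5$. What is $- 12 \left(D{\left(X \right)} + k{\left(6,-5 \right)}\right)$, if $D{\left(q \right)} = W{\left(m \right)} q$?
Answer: $-2400 - 12 i \sqrt{3} \approx -2400.0 - 20.785 i$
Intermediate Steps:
$W{\left(n \right)} = 2 n^{2}$ ($W{\left(n \right)} = n 2 n = 2 n^{2}$)
$k{\left(H,Q \right)} = i \sqrt{3}$ ($k{\left(H,Q \right)} = \sqrt{-3} = i \sqrt{3}$)
$X = 4$ ($X = 0 + 4 = 4$)
$D{\left(q \right)} = 50 q$ ($D{\left(q \right)} = 2 \left(-5\right)^{2} q = 2 \cdot 25 q = 50 q$)
$- 12 \left(D{\left(X \right)} + k{\left(6,-5 \right)}\right) = - 12 \left(50 \cdot 4 + i \sqrt{3}\right) = - 12 \left(200 + i \sqrt{3}\right) = -2400 - 12 i \sqrt{3}$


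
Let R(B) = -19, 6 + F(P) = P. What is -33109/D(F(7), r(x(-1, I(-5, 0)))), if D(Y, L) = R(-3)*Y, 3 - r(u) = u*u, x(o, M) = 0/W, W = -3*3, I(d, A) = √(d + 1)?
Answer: 33109/19 ≈ 1742.6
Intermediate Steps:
F(P) = -6 + P
I(d, A) = √(1 + d)
W = -9
x(o, M) = 0 (x(o, M) = 0/(-9) = 0*(-⅑) = 0)
r(u) = 3 - u² (r(u) = 3 - u*u = 3 - u²)
D(Y, L) = -19*Y
-33109/D(F(7), r(x(-1, I(-5, 0)))) = -33109*(-1/(19*(-6 + 7))) = -33109/((-19*1)) = -33109/(-19) = -33109*(-1/19) = 33109/19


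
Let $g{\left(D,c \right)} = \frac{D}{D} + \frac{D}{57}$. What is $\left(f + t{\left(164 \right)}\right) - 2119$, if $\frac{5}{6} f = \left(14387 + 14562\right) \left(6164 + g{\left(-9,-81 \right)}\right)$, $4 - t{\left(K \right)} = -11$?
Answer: $\frac{20344925728}{95} \approx 2.1416 \cdot 10^{8}$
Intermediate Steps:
$g{\left(D,c \right)} = 1 + \frac{D}{57}$ ($g{\left(D,c \right)} = 1 + D \frac{1}{57} = 1 + \frac{D}{57}$)
$t{\left(K \right)} = 15$ ($t{\left(K \right)} = 4 - -11 = 4 + 11 = 15$)
$f = \frac{20345125608}{95}$ ($f = \frac{6 \left(14387 + 14562\right) \left(6164 + \left(1 + \frac{1}{57} \left(-9\right)\right)\right)}{5} = \frac{6 \cdot 28949 \left(6164 + \left(1 - \frac{3}{19}\right)\right)}{5} = \frac{6 \cdot 28949 \left(6164 + \frac{16}{19}\right)}{5} = \frac{6 \cdot 28949 \cdot \frac{117132}{19}}{5} = \frac{6}{5} \cdot \frac{3390854268}{19} = \frac{20345125608}{95} \approx 2.1416 \cdot 10^{8}$)
$\left(f + t{\left(164 \right)}\right) - 2119 = \left(\frac{20345125608}{95} + 15\right) - 2119 = \frac{20345127033}{95} - 2119 = \frac{20344925728}{95}$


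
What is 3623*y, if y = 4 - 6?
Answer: -7246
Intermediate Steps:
y = -2
3623*y = 3623*(-2) = -7246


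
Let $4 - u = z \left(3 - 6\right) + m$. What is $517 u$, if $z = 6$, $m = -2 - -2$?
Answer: $11374$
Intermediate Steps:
$m = 0$ ($m = -2 + 2 = 0$)
$u = 22$ ($u = 4 - \left(6 \left(3 - 6\right) + 0\right) = 4 - \left(6 \left(-3\right) + 0\right) = 4 - \left(-18 + 0\right) = 4 - -18 = 4 + 18 = 22$)
$517 u = 517 \cdot 22 = 11374$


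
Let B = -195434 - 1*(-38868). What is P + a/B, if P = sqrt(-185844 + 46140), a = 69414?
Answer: -34707/78283 + 2*I*sqrt(34926) ≈ -0.44335 + 373.77*I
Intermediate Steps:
B = -156566 (B = -195434 + 38868 = -156566)
P = 2*I*sqrt(34926) (P = sqrt(-139704) = 2*I*sqrt(34926) ≈ 373.77*I)
P + a/B = 2*I*sqrt(34926) + 69414/(-156566) = 2*I*sqrt(34926) + 69414*(-1/156566) = 2*I*sqrt(34926) - 34707/78283 = -34707/78283 + 2*I*sqrt(34926)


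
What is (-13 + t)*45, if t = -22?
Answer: -1575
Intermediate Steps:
(-13 + t)*45 = (-13 - 22)*45 = -35*45 = -1575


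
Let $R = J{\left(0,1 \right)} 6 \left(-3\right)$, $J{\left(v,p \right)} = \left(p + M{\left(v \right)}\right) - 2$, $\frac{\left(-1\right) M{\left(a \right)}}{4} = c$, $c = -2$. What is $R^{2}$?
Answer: $15876$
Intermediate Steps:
$M{\left(a \right)} = 8$ ($M{\left(a \right)} = \left(-4\right) \left(-2\right) = 8$)
$J{\left(v,p \right)} = 6 + p$ ($J{\left(v,p \right)} = \left(p + 8\right) - 2 = \left(8 + p\right) - 2 = 6 + p$)
$R = -126$ ($R = \left(6 + 1\right) 6 \left(-3\right) = 7 \cdot 6 \left(-3\right) = 42 \left(-3\right) = -126$)
$R^{2} = \left(-126\right)^{2} = 15876$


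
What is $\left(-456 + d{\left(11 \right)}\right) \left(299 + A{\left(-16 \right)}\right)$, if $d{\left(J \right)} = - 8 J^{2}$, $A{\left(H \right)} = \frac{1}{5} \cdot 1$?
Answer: $- \frac{2130304}{5} \approx -4.2606 \cdot 10^{5}$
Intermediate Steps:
$A{\left(H \right)} = \frac{1}{5}$ ($A{\left(H \right)} = \frac{1}{5} \cdot 1 = \frac{1}{5}$)
$\left(-456 + d{\left(11 \right)}\right) \left(299 + A{\left(-16 \right)}\right) = \left(-456 - 8 \cdot 11^{2}\right) \left(299 + \frac{1}{5}\right) = \left(-456 - 968\right) \frac{1496}{5} = \left(-1424\right) \frac{1496}{5} = - \frac{2130304}{5}$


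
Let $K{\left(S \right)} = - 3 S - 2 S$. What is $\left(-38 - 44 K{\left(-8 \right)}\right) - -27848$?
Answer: $26050$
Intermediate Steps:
$K{\left(S \right)} = - 5 S$
$\left(-38 - 44 K{\left(-8 \right)}\right) - -27848 = \left(-38 - 44 \left(\left(-5\right) \left(-8\right)\right)\right) - -27848 = \left(-38 - 1760\right) + 27848 = -1798 + 27848 = 26050$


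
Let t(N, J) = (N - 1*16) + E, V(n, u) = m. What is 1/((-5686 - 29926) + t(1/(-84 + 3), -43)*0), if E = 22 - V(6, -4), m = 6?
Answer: -1/35612 ≈ -2.8080e-5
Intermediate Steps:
V(n, u) = 6
E = 16 (E = 22 - 1*6 = 22 - 6 = 16)
t(N, J) = N (t(N, J) = (N - 1*16) + 16 = (N - 16) + 16 = (-16 + N) + 16 = N)
1/((-5686 - 29926) + t(1/(-84 + 3), -43)*0) = 1/((-5686 - 29926) + 0/(-84 + 3)) = 1/(-35612 + 0/(-81)) = 1/(-35612 - 1/81*0) = 1/(-35612 + 0) = 1/(-35612) = -1/35612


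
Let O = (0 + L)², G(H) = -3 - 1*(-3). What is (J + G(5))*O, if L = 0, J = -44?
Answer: 0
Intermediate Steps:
G(H) = 0 (G(H) = -3 + 3 = 0)
O = 0 (O = (0 + 0)² = 0² = 0)
(J + G(5))*O = (-44 + 0)*0 = -44*0 = 0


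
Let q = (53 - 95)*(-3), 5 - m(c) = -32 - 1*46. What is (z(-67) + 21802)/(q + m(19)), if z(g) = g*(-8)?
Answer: 22338/209 ≈ 106.88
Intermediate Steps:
z(g) = -8*g
m(c) = 83 (m(c) = 5 - (-32 - 1*46) = 5 - (-32 - 46) = 5 - 1*(-78) = 5 + 78 = 83)
q = 126 (q = -42*(-3) = 126)
(z(-67) + 21802)/(q + m(19)) = (-8*(-67) + 21802)/(126 + 83) = (536 + 21802)/209 = 22338*(1/209) = 22338/209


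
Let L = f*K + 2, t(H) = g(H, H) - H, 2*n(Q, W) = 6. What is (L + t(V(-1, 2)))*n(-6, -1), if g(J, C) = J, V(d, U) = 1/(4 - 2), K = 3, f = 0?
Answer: 6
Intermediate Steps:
V(d, U) = ½ (V(d, U) = 1/2 = ½)
n(Q, W) = 3 (n(Q, W) = (½)*6 = 3)
t(H) = 0 (t(H) = H - H = 0)
L = 2 (L = 0*3 + 2 = 0 + 2 = 2)
(L + t(V(-1, 2)))*n(-6, -1) = (2 + 0)*3 = 2*3 = 6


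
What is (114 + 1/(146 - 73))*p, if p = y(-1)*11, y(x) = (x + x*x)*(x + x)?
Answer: 0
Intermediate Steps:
y(x) = 2*x*(x + x²) (y(x) = (x + x²)*(2*x) = 2*x*(x + x²))
p = 0 (p = (2*(-1)²*(1 - 1))*11 = (2*1*0)*11 = 0*11 = 0)
(114 + 1/(146 - 73))*p = (114 + 1/(146 - 73))*0 = (114 + 1/73)*0 = (8323/73)*0 = 0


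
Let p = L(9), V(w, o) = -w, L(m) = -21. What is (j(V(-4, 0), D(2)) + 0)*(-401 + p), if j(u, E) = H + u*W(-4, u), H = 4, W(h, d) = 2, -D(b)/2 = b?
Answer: -5064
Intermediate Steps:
D(b) = -2*b
p = -21
j(u, E) = 4 + 2*u (j(u, E) = 4 + u*2 = 4 + 2*u)
(j(V(-4, 0), D(2)) + 0)*(-401 + p) = ((4 + 2*(-1*(-4))) + 0)*(-401 - 21) = ((4 + 2*4) + 0)*(-422) = ((4 + 8) + 0)*(-422) = (12 + 0)*(-422) = 12*(-422) = -5064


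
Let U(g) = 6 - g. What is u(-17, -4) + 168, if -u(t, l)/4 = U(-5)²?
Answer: -316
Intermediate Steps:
u(t, l) = -484 (u(t, l) = -4*(6 - 1*(-5))² = -4*(6 + 5)² = -4*11² = -4*121 = -484)
u(-17, -4) + 168 = -484 + 168 = -316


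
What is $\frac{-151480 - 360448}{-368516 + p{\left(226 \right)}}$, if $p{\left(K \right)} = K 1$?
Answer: $\frac{255964}{184145} \approx 1.39$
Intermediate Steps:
$p{\left(K \right)} = K$
$\frac{-151480 - 360448}{-368516 + p{\left(226 \right)}} = \frac{-151480 - 360448}{-368516 + 226} = - \frac{511928}{-368290} = \left(-511928\right) \left(- \frac{1}{368290}\right) = \frac{255964}{184145}$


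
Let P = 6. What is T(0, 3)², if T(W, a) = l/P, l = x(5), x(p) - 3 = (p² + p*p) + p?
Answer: 841/9 ≈ 93.444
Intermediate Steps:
x(p) = 3 + p + 2*p² (x(p) = 3 + ((p² + p*p) + p) = 3 + ((p² + p²) + p) = 3 + (2*p² + p) = 3 + (p + 2*p²) = 3 + p + 2*p²)
l = 58 (l = 3 + 5 + 2*5² = 3 + 5 + 2*25 = 3 + 5 + 50 = 58)
T(W, a) = 29/3 (T(W, a) = 58/6 = 58*(⅙) = 29/3)
T(0, 3)² = (29/3)² = 841/9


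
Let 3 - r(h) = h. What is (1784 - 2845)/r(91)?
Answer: 1061/88 ≈ 12.057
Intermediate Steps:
r(h) = 3 - h
(1784 - 2845)/r(91) = (1784 - 2845)/(3 - 1*91) = -1061/(3 - 91) = -1061/(-88) = -1061*(-1/88) = 1061/88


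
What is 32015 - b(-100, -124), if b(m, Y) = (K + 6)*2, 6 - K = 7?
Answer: 32005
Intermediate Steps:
K = -1 (K = 6 - 1*7 = 6 - 7 = -1)
b(m, Y) = 10 (b(m, Y) = (-1 + 6)*2 = 5*2 = 10)
32015 - b(-100, -124) = 32015 - 1*10 = 32015 - 10 = 32005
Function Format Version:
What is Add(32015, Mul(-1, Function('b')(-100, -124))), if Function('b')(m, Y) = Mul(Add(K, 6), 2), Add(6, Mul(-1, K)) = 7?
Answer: 32005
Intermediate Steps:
K = -1 (K = Add(6, Mul(-1, 7)) = Add(6, -7) = -1)
Function('b')(m, Y) = 10 (Function('b')(m, Y) = Mul(Add(-1, 6), 2) = Mul(5, 2) = 10)
Add(32015, Mul(-1, Function('b')(-100, -124))) = Add(32015, Mul(-1, 10)) = Add(32015, -10) = 32005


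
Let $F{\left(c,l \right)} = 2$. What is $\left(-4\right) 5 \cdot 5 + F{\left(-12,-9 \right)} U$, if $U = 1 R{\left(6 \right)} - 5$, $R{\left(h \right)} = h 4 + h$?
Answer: $-50$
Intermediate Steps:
$R{\left(h \right)} = 5 h$ ($R{\left(h \right)} = 4 h + h = 5 h$)
$U = 25$ ($U = 1 \cdot 5 \cdot 6 - 5 = 1 \cdot 30 - 5 = 30 - 5 = 25$)
$\left(-4\right) 5 \cdot 5 + F{\left(-12,-9 \right)} U = \left(-4\right) 5 \cdot 5 + 2 \cdot 25 = \left(-20\right) 5 + 50 = -100 + 50 = -50$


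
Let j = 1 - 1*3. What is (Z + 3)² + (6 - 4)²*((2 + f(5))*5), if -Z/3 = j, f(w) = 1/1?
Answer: 141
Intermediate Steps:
f(w) = 1
j = -2 (j = 1 - 3 = -2)
Z = 6 (Z = -3*(-2) = 6)
(Z + 3)² + (6 - 4)²*((2 + f(5))*5) = (6 + 3)² + (6 - 4)²*((2 + 1)*5) = 9² + 2²*(3*5) = 81 + 4*15 = 81 + 60 = 141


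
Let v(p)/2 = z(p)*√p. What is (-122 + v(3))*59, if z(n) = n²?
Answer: -7198 + 1062*√3 ≈ -5358.6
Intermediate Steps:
v(p) = 2*p^(5/2) (v(p) = 2*(p²*√p) = 2*p^(5/2))
(-122 + v(3))*59 = (-122 + 2*3^(5/2))*59 = (-122 + 2*(9*√3))*59 = (-122 + 18*√3)*59 = -7198 + 1062*√3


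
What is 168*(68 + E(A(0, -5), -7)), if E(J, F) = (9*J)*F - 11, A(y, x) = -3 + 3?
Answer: 9576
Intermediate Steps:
A(y, x) = 0
E(J, F) = -11 + 9*F*J (E(J, F) = 9*F*J - 11 = -11 + 9*F*J)
168*(68 + E(A(0, -5), -7)) = 168*(68 + (-11 + 9*(-7)*0)) = 168*(68 + (-11 + 0)) = 168*(68 - 11) = 168*57 = 9576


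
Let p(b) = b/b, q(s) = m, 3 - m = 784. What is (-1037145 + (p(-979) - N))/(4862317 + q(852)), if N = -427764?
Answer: -152345/1215384 ≈ -0.12535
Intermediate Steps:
m = -781 (m = 3 - 1*784 = 3 - 784 = -781)
q(s) = -781
p(b) = 1
(-1037145 + (p(-979) - N))/(4862317 + q(852)) = (-1037145 + (1 - 1*(-427764)))/(4862317 - 781) = (-1037145 + (1 + 427764))/4861536 = (-1037145 + 427765)*(1/4861536) = -609380*1/4861536 = -152345/1215384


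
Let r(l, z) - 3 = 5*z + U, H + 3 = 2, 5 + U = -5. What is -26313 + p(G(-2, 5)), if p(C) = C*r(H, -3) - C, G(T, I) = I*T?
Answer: -26083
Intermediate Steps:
U = -10 (U = -5 - 5 = -10)
H = -1 (H = -3 + 2 = -1)
r(l, z) = -7 + 5*z (r(l, z) = 3 + (5*z - 10) = 3 + (-10 + 5*z) = -7 + 5*z)
p(C) = -23*C (p(C) = C*(-7 + 5*(-3)) - C = C*(-7 - 15) - C = C*(-22) - C = -22*C - C = -23*C)
-26313 + p(G(-2, 5)) = -26313 - 115*(-2) = -26313 - 23*(-10) = -26313 + 230 = -26083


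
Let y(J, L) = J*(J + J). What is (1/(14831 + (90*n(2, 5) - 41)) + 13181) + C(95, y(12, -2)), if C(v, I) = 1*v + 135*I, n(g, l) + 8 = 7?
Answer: 766693201/14700 ≈ 52156.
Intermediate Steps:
n(g, l) = -1 (n(g, l) = -8 + 7 = -1)
y(J, L) = 2*J² (y(J, L) = J*(2*J) = 2*J²)
C(v, I) = v + 135*I
(1/(14831 + (90*n(2, 5) - 41)) + 13181) + C(95, y(12, -2)) = (1/(14831 + (90*(-1) - 41)) + 13181) + (95 + 135*(2*12²)) = (1/(14831 + (-90 - 41)) + 13181) + (95 + 135*(2*144)) = (1/(14831 - 131) + 13181) + (95 + 135*288) = (1/14700 + 13181) + (95 + 38880) = (1/14700 + 13181) + 38975 = 193760701/14700 + 38975 = 766693201/14700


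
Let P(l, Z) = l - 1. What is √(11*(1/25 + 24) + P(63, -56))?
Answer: √8161/5 ≈ 18.068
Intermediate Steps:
P(l, Z) = -1 + l
√(11*(1/25 + 24) + P(63, -56)) = √(11*(1/25 + 24) + (-1 + 63)) = √(11*(1/25 + 24) + 62) = √(11*(601/25) + 62) = √(6611/25 + 62) = √(8161/25) = √8161/5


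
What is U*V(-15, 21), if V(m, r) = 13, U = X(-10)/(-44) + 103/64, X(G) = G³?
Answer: 222729/704 ≈ 316.38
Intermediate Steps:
U = 17133/704 (U = (-10)³/(-44) + 103/64 = -1000*(-1/44) + 103*(1/64) = 250/11 + 103/64 = 17133/704 ≈ 24.337)
U*V(-15, 21) = (17133/704)*13 = 222729/704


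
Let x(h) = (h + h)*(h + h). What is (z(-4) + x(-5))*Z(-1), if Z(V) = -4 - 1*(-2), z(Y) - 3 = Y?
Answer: -198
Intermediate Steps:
z(Y) = 3 + Y
Z(V) = -2 (Z(V) = -4 + 2 = -2)
x(h) = 4*h**2 (x(h) = (2*h)*(2*h) = 4*h**2)
(z(-4) + x(-5))*Z(-1) = ((3 - 4) + 4*(-5)**2)*(-2) = (-1 + 4*25)*(-2) = (-1 + 100)*(-2) = 99*(-2) = -198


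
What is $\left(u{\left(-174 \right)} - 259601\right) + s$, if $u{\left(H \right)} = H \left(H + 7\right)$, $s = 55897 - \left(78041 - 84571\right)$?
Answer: $-168116$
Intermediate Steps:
$s = 62427$ ($s = 55897 - -6530 = 55897 + 6530 = 62427$)
$u{\left(H \right)} = H \left(7 + H\right)$
$\left(u{\left(-174 \right)} - 259601\right) + s = \left(- 174 \left(7 - 174\right) - 259601\right) + 62427 = \left(\left(-174\right) \left(-167\right) - 259601\right) + 62427 = \left(29058 - 259601\right) + 62427 = -230543 + 62427 = -168116$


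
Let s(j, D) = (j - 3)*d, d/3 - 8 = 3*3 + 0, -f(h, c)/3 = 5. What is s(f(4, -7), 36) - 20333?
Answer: -21251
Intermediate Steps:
f(h, c) = -15 (f(h, c) = -3*5 = -15)
d = 51 (d = 24 + 3*(3*3 + 0) = 24 + 3*(9 + 0) = 24 + 3*9 = 24 + 27 = 51)
s(j, D) = -153 + 51*j (s(j, D) = (j - 3)*51 = (-3 + j)*51 = -153 + 51*j)
s(f(4, -7), 36) - 20333 = (-153 + 51*(-15)) - 20333 = (-153 - 765) - 20333 = -918 - 20333 = -21251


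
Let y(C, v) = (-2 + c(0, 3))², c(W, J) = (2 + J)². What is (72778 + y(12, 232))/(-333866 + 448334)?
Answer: 73307/114468 ≈ 0.64042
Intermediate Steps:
y(C, v) = 529 (y(C, v) = (-2 + (2 + 3)²)² = (-2 + 5²)² = (-2 + 25)² = 23² = 529)
(72778 + y(12, 232))/(-333866 + 448334) = (72778 + 529)/(-333866 + 448334) = 73307/114468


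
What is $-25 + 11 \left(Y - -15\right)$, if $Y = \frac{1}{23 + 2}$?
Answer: $\frac{3511}{25} \approx 140.44$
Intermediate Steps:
$Y = \frac{1}{25} \approx 0.04$
$-25 + 11 \left(Y - -15\right) = -25 + 11 \left(\frac{1}{25} - -15\right) = -25 + 11 \left(\frac{1}{25} + 15\right) = -25 + 11 \cdot \frac{376}{25} = -25 + \frac{4136}{25} = \frac{3511}{25}$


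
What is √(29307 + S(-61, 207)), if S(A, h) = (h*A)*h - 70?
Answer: 2*I*√646138 ≈ 1607.7*I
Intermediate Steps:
S(A, h) = -70 + A*h² (S(A, h) = (A*h)*h - 70 = A*h² - 70 = -70 + A*h²)
√(29307 + S(-61, 207)) = √(29307 + (-70 - 61*207²)) = √(29307 + (-70 - 61*42849)) = √(29307 + (-70 - 2613789)) = √(29307 - 2613859) = √(-2584552) = 2*I*√646138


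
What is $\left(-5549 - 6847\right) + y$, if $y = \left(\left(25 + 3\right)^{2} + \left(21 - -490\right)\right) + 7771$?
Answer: $-3330$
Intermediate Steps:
$y = 9066$ ($y = \left(28^{2} + \left(21 + 490\right)\right) + 7771 = \left(784 + 511\right) + 7771 = 1295 + 7771 = 9066$)
$\left(-5549 - 6847\right) + y = \left(-5549 - 6847\right) + 9066 = -12396 + 9066 = -3330$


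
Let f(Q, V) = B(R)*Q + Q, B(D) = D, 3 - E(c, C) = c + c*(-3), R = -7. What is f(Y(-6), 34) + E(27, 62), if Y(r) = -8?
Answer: 105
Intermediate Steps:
E(c, C) = 3 + 2*c (E(c, C) = 3 - (c + c*(-3)) = 3 - (c - 3*c) = 3 - (-2)*c = 3 + 2*c)
f(Q, V) = -6*Q (f(Q, V) = -7*Q + Q = -6*Q)
f(Y(-6), 34) + E(27, 62) = -6*(-8) + (3 + 2*27) = 48 + (3 + 54) = 48 + 57 = 105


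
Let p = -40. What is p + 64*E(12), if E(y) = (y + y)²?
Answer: 36824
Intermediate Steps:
E(y) = 4*y² (E(y) = (2*y)² = 4*y²)
p + 64*E(12) = -40 + 64*(4*12²) = -40 + 64*(4*144) = -40 + 64*576 = -40 + 36864 = 36824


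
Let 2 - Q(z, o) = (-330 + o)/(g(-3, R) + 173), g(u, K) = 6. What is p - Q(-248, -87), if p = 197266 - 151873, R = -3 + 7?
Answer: 8124572/179 ≈ 45389.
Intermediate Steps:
R = 4
p = 45393
Q(z, o) = 688/179 - o/179 (Q(z, o) = 2 - (-330 + o)/(6 + 173) = 2 - (-330 + o)/179 = 2 - (-330/179 + o/179) = 2 + (330/179 - o/179) = 688/179 - o/179)
p - Q(-248, -87) = 45393 - (688/179 - 1/179*(-87)) = 45393 - (688/179 + 87/179) = 45393 - 1*775/179 = 45393 - 775/179 = 8124572/179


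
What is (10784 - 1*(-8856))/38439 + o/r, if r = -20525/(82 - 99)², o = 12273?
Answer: -135936062783/788960475 ≈ -172.30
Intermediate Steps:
r = -20525/289 (r = -20525/((-17)²) = -20525/289 ≈ -71.021)
(10784 - 1*(-8856))/38439 + o/r = (10784 - 1*(-8856))/38439 + 12273/(-20525/289) = (10784 + 8856)*(1/38439) + 12273*(-289/20525) = 19640*(1/38439) - 3546897/20525 = 19640/38439 - 3546897/20525 = -135936062783/788960475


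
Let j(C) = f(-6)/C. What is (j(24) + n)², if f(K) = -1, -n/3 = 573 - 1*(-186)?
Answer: 2986513201/576 ≈ 5.1849e+6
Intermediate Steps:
n = -2277 (n = -3*(573 - 1*(-186)) = -3*(573 + 186) = -3*759 = -2277)
j(C) = -1/C
(j(24) + n)² = (-1/24 - 2277)² = (-54649/24)² = 2986513201/576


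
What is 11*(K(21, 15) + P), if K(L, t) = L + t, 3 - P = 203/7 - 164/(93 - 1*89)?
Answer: 561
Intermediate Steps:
P = 15 (P = 3 - (203/7 - 164/(93 - 1*89)) = 3 - (203*(⅐) - 164/(93 - 89)) = 3 - (29 - 164/4) = 3 - (29 - 164*¼) = 3 - (29 - 41) = 3 - 1*(-12) = 3 + 12 = 15)
11*(K(21, 15) + P) = 11*((21 + 15) + 15) = 11*(36 + 15) = 11*51 = 561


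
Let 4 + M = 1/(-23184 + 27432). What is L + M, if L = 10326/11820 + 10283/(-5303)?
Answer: -112394067733/22189236840 ≈ -5.0653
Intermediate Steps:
M = -16991/4248 (M = -4 + 1/(-23184 + 27432) = -4 + 1/4248 = -16991/4248 ≈ -3.9998)
L = -11131047/10446910 (L = 10326*(1/11820) + 10283*(-1/5303) = 1721/1970 - 10283/5303 = -11131047/10446910 ≈ -1.0655)
L + M = -11131047/10446910 - 16991/4248 = -112394067733/22189236840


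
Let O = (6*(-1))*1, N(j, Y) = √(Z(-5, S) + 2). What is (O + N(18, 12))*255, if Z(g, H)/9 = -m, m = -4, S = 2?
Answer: -1530 + 255*√38 ≈ 41.926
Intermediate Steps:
Z(g, H) = 36 (Z(g, H) = 9*(-1*(-4)) = 9*4 = 36)
N(j, Y) = √38 (N(j, Y) = √(36 + 2) = √38)
O = -6 (O = -6*1 = -6)
(O + N(18, 12))*255 = (-6 + √38)*255 = -1530 + 255*√38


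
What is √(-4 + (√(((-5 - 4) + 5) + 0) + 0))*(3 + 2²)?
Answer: 7*√(-4 + 2*I) ≈ 3.4011 + 14.407*I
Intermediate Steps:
√(-4 + (√(((-5 - 4) + 5) + 0) + 0))*(3 + 2²) = √(-4 + (√((-9 + 5) + 0) + 0))*(3 + 4) = √(-4 + (√(-4 + 0) + 0))*7 = √(-4 + (√(-4) + 0))*7 = √(-4 + (2*I + 0))*7 = √(-4 + 2*I)*7 = 7*√(-4 + 2*I)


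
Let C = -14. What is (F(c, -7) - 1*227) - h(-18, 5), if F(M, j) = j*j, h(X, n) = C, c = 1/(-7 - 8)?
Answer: -164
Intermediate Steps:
c = -1/15 (c = 1/(-15) = -1/15 ≈ -0.066667)
h(X, n) = -14
F(M, j) = j²
(F(c, -7) - 1*227) - h(-18, 5) = ((-7)² - 1*227) - 1*(-14) = (49 - 227) + 14 = -178 + 14 = -164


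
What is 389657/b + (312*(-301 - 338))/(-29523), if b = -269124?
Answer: 1080791539/203726868 ≈ 5.3051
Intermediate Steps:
389657/b + (312*(-301 - 338))/(-29523) = 389657/(-269124) + (312*(-301 - 338))/(-29523) = 389657*(-1/269124) + (312*(-639))*(-1/29523) = -389657/269124 - 199368*(-1/29523) = -389657/269124 + 5112/757 = 1080791539/203726868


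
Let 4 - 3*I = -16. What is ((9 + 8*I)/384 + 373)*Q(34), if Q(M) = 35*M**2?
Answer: 4348266545/288 ≈ 1.5098e+7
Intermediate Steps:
I = 20/3 (I = 4/3 - 1/3*(-16) = 4/3 + 16/3 = 20/3 ≈ 6.6667)
((9 + 8*I)/384 + 373)*Q(34) = ((9 + 8*(20/3))/384 + 373)*(35*34**2) = ((9 + 160/3)*(1/384) + 373)*(35*1156) = ((187/3)*(1/384) + 373)*40460 = (187/1152 + 373)*40460 = (429883/1152)*40460 = 4348266545/288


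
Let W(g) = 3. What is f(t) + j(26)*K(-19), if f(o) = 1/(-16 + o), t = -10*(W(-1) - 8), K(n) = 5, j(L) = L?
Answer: 4421/34 ≈ 130.03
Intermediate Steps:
t = 50 (t = -10*(3 - 8) = -10*(-5) = 50)
f(t) + j(26)*K(-19) = 1/(-16 + 50) + 26*5 = 1/34 + 130 = 4421/34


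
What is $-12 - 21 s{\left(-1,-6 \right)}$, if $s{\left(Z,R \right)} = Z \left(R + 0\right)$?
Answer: $-138$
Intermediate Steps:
$s{\left(Z,R \right)} = R Z$ ($s{\left(Z,R \right)} = Z R = R Z$)
$-12 - 21 s{\left(-1,-6 \right)} = -12 - 21 \left(\left(-6\right) \left(-1\right)\right) = -12 - 126 = -138$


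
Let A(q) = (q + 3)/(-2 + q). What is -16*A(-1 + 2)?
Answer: 64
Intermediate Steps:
A(q) = (3 + q)/(-2 + q)
-16*A(-1 + 2) = -16*(3 + (-1 + 2))/(-2 + (-1 + 2)) = -16*(3 + 1)/(-2 + 1) = -16*4/(-1) = -(-16)*4 = -16*(-4) = 64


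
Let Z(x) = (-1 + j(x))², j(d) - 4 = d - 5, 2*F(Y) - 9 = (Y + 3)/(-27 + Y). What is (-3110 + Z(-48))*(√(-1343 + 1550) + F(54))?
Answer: -30500/9 - 1830*√23 ≈ -12165.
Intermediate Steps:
F(Y) = 9/2 + (3 + Y)/(2*(-27 + Y)) (F(Y) = 9/2 + ((Y + 3)/(-27 + Y))/2 = 9/2 + ((3 + Y)/(-27 + Y))/2 = 9/2 + (3 + Y)/(2*(-27 + Y)))
j(d) = -1 + d (j(d) = 4 + (d - 5) = 4 + (-5 + d) = -1 + d)
Z(x) = (-2 + x)² (Z(x) = (-1 + (-1 + x))² = (-2 + x)²)
(-3110 + Z(-48))*(√(-1343 + 1550) + F(54)) = (-3110 + (-2 - 48)²)*(√(-1343 + 1550) + 5*(-24 + 54)/(-27 + 54)) = (-3110 + (-50)²)*(√207 + 5*30/27) = (-3110 + 2500)*(3*√23 + 5*(1/27)*30) = -610*(3*√23 + 50/9) = -610*(50/9 + 3*√23) = -30500/9 - 1830*√23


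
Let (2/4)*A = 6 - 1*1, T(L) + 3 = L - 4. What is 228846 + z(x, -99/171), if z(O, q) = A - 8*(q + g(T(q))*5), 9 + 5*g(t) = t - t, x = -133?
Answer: 4349720/19 ≈ 2.2893e+5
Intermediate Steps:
T(L) = -7 + L (T(L) = -3 + (L - 4) = -3 + (-4 + L) = -7 + L)
g(t) = -9/5 (g(t) = -9/5 + (t - t)/5 = -9/5 + (⅕)*0 = -9/5 + 0 = -9/5)
A = 10 (A = 2*(6 - 1*1) = 2*(6 - 1) = 2*5 = 10)
z(O, q) = 82 - 8*q (z(O, q) = 10 - 8*(q - 9/5*5) = 10 - 8*(q - 9) = 10 - 8*(-9 + q) = 10 + (72 - 8*q) = 82 - 8*q)
228846 + z(x, -99/171) = 228846 + (82 - (-792)/171) = 228846 + (82 - 8*(-11/19)) = 228846 + (82 + 88/19) = 228846 + 1646/19 = 4349720/19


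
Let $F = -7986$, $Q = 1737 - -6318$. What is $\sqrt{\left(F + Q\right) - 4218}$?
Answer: $3 i \sqrt{461} \approx 64.413 i$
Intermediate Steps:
$Q = 8055$ ($Q = 1737 + 6318 = 8055$)
$\sqrt{\left(F + Q\right) - 4218} = \sqrt{\left(-7986 + 8055\right) - 4218} = \sqrt{69 - 4218} = \sqrt{-4149} = 3 i \sqrt{461}$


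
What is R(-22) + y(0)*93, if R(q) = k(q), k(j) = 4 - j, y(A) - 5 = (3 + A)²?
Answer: 1328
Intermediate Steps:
y(A) = 5 + (3 + A)²
R(q) = 4 - q
R(-22) + y(0)*93 = (4 - 1*(-22)) + (5 + (3 + 0)²)*93 = (4 + 22) + (5 + 3²)*93 = 26 + (5 + 9)*93 = 26 + 14*93 = 26 + 1302 = 1328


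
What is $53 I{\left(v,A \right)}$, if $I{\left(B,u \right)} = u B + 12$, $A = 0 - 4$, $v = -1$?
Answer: $848$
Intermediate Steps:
$A = -4$ ($A = 0 - 4 = -4$)
$I{\left(B,u \right)} = 12 + B u$ ($I{\left(B,u \right)} = B u + 12 = 12 + B u$)
$53 I{\left(v,A \right)} = 53 \left(12 - -4\right) = 53 \left(12 + 4\right) = 53 \cdot 16 = 848$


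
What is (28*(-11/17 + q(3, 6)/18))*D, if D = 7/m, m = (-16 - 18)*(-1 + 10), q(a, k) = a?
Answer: 2401/7803 ≈ 0.30770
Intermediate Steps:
m = -306 (m = -34*9 = -306)
D = -7/306 (D = 7/(-306) = 7*(-1/306) = -7/306 ≈ -0.022876)
(28*(-11/17 + q(3, 6)/18))*D = (28*(-11/17 + 3/18))*(-7/306) = (28*(-11*1/17 + 3*(1/18)))*(-7/306) = (28*(-11/17 + ⅙))*(-7/306) = (28*(-49/102))*(-7/306) = -686/51*(-7/306) = 2401/7803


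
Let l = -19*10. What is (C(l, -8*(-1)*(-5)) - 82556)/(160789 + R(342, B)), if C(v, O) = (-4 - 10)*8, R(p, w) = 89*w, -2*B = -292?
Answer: -82668/173783 ≈ -0.47570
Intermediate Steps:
l = -190
B = 146 (B = -1/2*(-292) = 146)
C(v, O) = -112 (C(v, O) = -14*8 = -112)
(C(l, -8*(-1)*(-5)) - 82556)/(160789 + R(342, B)) = (-112 - 82556)/(160789 + 89*146) = -82668/(160789 + 12994) = -82668/173783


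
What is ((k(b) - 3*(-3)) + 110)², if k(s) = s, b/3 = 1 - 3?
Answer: 12769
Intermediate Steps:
b = -6 (b = 3*(1 - 3) = 3*(-2) = -6)
((k(b) - 3*(-3)) + 110)² = ((-6 - 3*(-3)) + 110)² = ((-6 + 9) + 110)² = (3 + 110)² = 113² = 12769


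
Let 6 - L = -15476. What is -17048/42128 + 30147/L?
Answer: 31440490/20382053 ≈ 1.5426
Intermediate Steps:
L = 15482 (L = 6 - 1*(-15476) = 6 + 15476 = 15482)
-17048/42128 + 30147/L = -17048/42128 + 30147/15482 = -17048*1/42128 + 30147*(1/15482) = -2131/5266 + 30147/15482 = 31440490/20382053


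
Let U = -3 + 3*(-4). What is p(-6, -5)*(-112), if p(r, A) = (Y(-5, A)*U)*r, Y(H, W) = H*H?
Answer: -252000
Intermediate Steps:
Y(H, W) = H²
U = -15 (U = -3 - 12 = -15)
p(r, A) = -375*r (p(r, A) = ((-5)²*(-15))*r = (25*(-15))*r = -375*r)
p(-6, -5)*(-112) = -375*(-6)*(-112) = 2250*(-112) = -252000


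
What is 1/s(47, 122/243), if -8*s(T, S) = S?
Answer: -972/61 ≈ -15.934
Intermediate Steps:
s(T, S) = -S/8
1/s(47, 122/243) = 1/(-61/(4*243)) = 1/(-1/8*122/243) = 1/(-61/972) = -972/61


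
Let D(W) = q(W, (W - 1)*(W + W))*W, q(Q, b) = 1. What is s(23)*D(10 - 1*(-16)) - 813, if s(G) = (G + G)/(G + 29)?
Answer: -790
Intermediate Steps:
D(W) = W (D(W) = 1*W = W)
s(G) = 2*G/(29 + G) (s(G) = (2*G)/(29 + G) = 2*G/(29 + G))
s(23)*D(10 - 1*(-16)) - 813 = (2*23/(29 + 23))*(10 - 1*(-16)) - 813 = (2*23/52)*(10 + 16) - 813 = (2*23*(1/52))*26 - 813 = (23/26)*26 - 813 = 23 - 813 = -790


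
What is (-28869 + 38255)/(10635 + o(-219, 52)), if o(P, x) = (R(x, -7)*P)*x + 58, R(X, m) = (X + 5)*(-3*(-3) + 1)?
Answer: -9386/6480467 ≈ -0.0014484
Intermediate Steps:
R(X, m) = 50 + 10*X (R(X, m) = (5 + X)*(9 + 1) = (5 + X)*10 = 50 + 10*X)
o(P, x) = 58 + P*x*(50 + 10*x) (o(P, x) = ((50 + 10*x)*P)*x + 58 = (P*(50 + 10*x))*x + 58 = P*x*(50 + 10*x) + 58 = 58 + P*x*(50 + 10*x))
(-28869 + 38255)/(10635 + o(-219, 52)) = (-28869 + 38255)/(10635 + (58 + 10*(-219)*52*(5 + 52))) = 9386/(10635 + (58 + 10*(-219)*52*57)) = 9386/(10635 + (58 - 6491160)) = 9386/(10635 - 6491102) = 9386/(-6480467) = 9386*(-1/6480467) = -9386/6480467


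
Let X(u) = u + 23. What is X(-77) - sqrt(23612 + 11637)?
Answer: -54 - sqrt(35249) ≈ -241.75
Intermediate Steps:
X(u) = 23 + u
X(-77) - sqrt(23612 + 11637) = (23 - 77) - sqrt(23612 + 11637) = -54 - sqrt(35249)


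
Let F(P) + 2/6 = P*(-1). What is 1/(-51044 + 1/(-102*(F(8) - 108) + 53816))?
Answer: -65682/3352672007 ≈ -1.9591e-5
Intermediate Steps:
F(P) = -1/3 - P (F(P) = -1/3 + P*(-1) = -1/3 - P)
1/(-51044 + 1/(-102*(F(8) - 108) + 53816)) = 1/(-51044 + 1/(-102*((-1/3 - 1*8) - 108) + 53816)) = 1/(-51044 + 1/(-102*((-1/3 - 8) - 108) + 53816)) = 1/(-51044 + 1/(-102*(-25/3 - 108) + 53816)) = 1/(-51044 + 1/(-102*(-349/3) + 53816)) = 1/(-51044 + 1/(11866 + 53816)) = 1/(-51044 + 1/65682) = 1/(-3352672007/65682) = -65682/3352672007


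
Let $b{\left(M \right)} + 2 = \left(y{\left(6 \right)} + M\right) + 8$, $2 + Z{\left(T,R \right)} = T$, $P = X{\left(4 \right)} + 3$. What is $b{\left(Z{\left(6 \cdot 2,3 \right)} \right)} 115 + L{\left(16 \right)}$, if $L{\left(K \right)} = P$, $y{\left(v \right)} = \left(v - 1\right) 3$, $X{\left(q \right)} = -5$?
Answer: $3563$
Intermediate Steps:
$y{\left(v \right)} = -3 + 3 v$ ($y{\left(v \right)} = \left(-1 + v\right) 3 = -3 + 3 v$)
$P = -2$ ($P = -5 + 3 = -2$)
$Z{\left(T,R \right)} = -2 + T$
$L{\left(K \right)} = -2$
$b{\left(M \right)} = 21 + M$ ($b{\left(M \right)} = -2 + \left(\left(\left(-3 + 3 \cdot 6\right) + M\right) + 8\right) = -2 + \left(\left(\left(-3 + 18\right) + M\right) + 8\right) = -2 + \left(\left(15 + M\right) + 8\right) = -2 + \left(23 + M\right) = 21 + M$)
$b{\left(Z{\left(6 \cdot 2,3 \right)} \right)} 115 + L{\left(16 \right)} = \left(21 + \left(-2 + 6 \cdot 2\right)\right) 115 - 2 = \left(21 + \left(-2 + 12\right)\right) 115 - 2 = \left(21 + 10\right) 115 - 2 = 31 \cdot 115 - 2 = 3565 - 2 = 3563$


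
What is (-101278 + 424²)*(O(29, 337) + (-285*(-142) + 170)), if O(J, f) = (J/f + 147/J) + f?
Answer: 31439909141298/9773 ≈ 3.2170e+9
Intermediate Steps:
O(J, f) = f + 147/J + J/f (O(J, f) = (147/J + J/f) + f = f + 147/J + J/f)
(-101278 + 424²)*(O(29, 337) + (-285*(-142) + 170)) = (-101278 + 424²)*((337 + 147/29 + 29/337) + (-285*(-142) + 170)) = (-101278 + 179776)*((337 + 147*(1/29) + 29*(1/337)) + (40470 + 170)) = 78498*((337 + 147/29 + 29/337) + 40640) = 78498*(3343881/9773 + 40640) = 78498*(400518601/9773) = 31439909141298/9773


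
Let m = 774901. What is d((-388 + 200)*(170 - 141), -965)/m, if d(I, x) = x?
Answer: -965/774901 ≈ -0.0012453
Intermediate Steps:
d((-388 + 200)*(170 - 141), -965)/m = -965/774901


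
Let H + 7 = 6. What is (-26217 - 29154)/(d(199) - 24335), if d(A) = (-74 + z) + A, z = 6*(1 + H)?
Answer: 18457/8070 ≈ 2.2871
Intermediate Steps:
H = -1 (H = -7 + 6 = -1)
z = 0 (z = 6*(1 - 1) = 6*0 = 0)
d(A) = -74 + A (d(A) = (-74 + 0) + A = -74 + A)
(-26217 - 29154)/(d(199) - 24335) = (-26217 - 29154)/((-74 + 199) - 24335) = -55371/(125 - 24335) = -55371/(-24210) = -55371*(-1/24210) = 18457/8070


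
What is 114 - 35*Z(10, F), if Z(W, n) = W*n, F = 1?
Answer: -236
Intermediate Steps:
114 - 35*Z(10, F) = 114 - 350 = -236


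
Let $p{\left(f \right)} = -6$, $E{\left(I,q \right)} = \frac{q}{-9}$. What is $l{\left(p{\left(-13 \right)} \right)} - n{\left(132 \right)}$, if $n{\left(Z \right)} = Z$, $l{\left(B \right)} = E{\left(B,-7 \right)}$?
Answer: $- \frac{1181}{9} \approx -131.22$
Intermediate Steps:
$E{\left(I,q \right)} = - \frac{q}{9}$ ($E{\left(I,q \right)} = q \left(- \frac{1}{9}\right) = - \frac{q}{9}$)
$l{\left(B \right)} = \frac{7}{9}$ ($l{\left(B \right)} = \left(- \frac{1}{9}\right) \left(-7\right) = \frac{7}{9}$)
$l{\left(p{\left(-13 \right)} \right)} - n{\left(132 \right)} = \frac{7}{9} - 132 = - \frac{1181}{9}$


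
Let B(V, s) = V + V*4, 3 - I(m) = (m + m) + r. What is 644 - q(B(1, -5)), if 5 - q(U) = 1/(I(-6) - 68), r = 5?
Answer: 37061/58 ≈ 638.98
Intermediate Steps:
I(m) = -2 - 2*m (I(m) = 3 - ((m + m) + 5) = 3 - (2*m + 5) = 3 - (5 + 2*m) = 3 + (-5 - 2*m) = -2 - 2*m)
B(V, s) = 5*V (B(V, s) = V + 4*V = 5*V)
q(U) = 291/58 (q(U) = 5 - 1/((-2 - 2*(-6)) - 68) = 5 - 1/((-2 + 12) - 68) = 5 - 1/(10 - 68) = 5 - 1/(-58) = 5 - 1*(-1/58) = 5 + 1/58 = 291/58)
644 - q(B(1, -5)) = 644 - 1*291/58 = 644 - 291/58 = 37061/58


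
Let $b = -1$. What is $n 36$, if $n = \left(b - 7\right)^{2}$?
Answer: $2304$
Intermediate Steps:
$n = 64$ ($n = \left(-1 - 7\right)^{2} = \left(-8\right)^{2} = 64$)
$n 36 = 64 \cdot 36 = 2304$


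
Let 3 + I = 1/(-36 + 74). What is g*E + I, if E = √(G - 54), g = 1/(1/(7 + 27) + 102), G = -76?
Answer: -113/38 + 34*I*√130/3469 ≈ -2.9737 + 0.11175*I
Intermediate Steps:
g = 34/3469 (g = 1/(1/34 + 102) = 1/(3469/34) = 34/3469 ≈ 0.0098011)
E = I*√130 (E = √(-76 - 54) = √(-130) = I*√130 ≈ 11.402*I)
I = -113/38 (I = -3 + 1/(-36 + 74) = -3 + 1/38 = -113/38 ≈ -2.9737)
g*E + I = 34*(I*√130)/3469 - 113/38 = 34*I*√130/3469 - 113/38 = -113/38 + 34*I*√130/3469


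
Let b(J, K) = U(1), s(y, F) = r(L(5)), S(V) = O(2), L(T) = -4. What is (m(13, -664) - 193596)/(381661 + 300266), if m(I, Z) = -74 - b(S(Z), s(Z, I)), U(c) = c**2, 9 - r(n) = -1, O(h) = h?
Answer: -64557/227309 ≈ -0.28401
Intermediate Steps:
S(V) = 2
r(n) = 10 (r(n) = 9 - 1*(-1) = 9 + 1 = 10)
s(y, F) = 10
b(J, K) = 1 (b(J, K) = 1**2 = 1)
m(I, Z) = -75 (m(I, Z) = -74 - 1*1 = -74 - 1 = -75)
(m(13, -664) - 193596)/(381661 + 300266) = (-75 - 193596)/(381661 + 300266) = -193671/681927 = -193671*1/681927 = -64557/227309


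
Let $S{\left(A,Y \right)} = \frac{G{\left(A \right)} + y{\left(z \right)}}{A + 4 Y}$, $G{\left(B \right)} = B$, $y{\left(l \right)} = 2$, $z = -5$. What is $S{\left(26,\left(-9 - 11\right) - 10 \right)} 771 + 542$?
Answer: $\frac{14680}{47} \approx 312.34$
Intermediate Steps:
$S{\left(A,Y \right)} = \frac{2 + A}{A + 4 Y}$ ($S{\left(A,Y \right)} = \frac{A + 2}{A + 4 Y} = \frac{2 + A}{A + 4 Y}$)
$S{\left(26,\left(-9 - 11\right) - 10 \right)} 771 + 542 = \frac{2 + 26}{26 + 4 \left(\left(-9 - 11\right) - 10\right)} 771 + 542 = \frac{1}{26 + 4 \left(-20 - 10\right)} 28 \cdot 771 + 542 = \frac{1}{26 + 4 \left(-30\right)} 28 \cdot 771 + 542 = \frac{1}{26 - 120} \cdot 28 \cdot 771 + 542 = \frac{1}{-94} \cdot 28 \cdot 771 + 542 = \left(- \frac{1}{94}\right) 28 \cdot 771 + 542 = \left(- \frac{14}{47}\right) 771 + 542 = - \frac{10794}{47} + 542 = \frac{14680}{47}$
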